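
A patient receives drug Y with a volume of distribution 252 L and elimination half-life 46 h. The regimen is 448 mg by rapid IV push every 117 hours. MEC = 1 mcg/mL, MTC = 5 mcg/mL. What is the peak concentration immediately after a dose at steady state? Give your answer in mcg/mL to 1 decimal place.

Over one 117-h interval, 117/46 ≈ 2.5435 half-lives elapse, leaving f ≈ 0.1715 of each dose.
Accumulation ratio R = 1/(1 − f) ≈ 1/0.8285 ≈ 1.2070.
Each bolus raises the concentration by D/Vd = 448/252 ≈ 1.778 mcg/mL.
Cmax,ss = C₀/(1 − f) ≈ 1.778/0.8285 ≈ 2.146 mcg/mL.
Peak 2.1 mcg/mL vs MTC 5 mcg/mL: below toxic threshold.

2.1 mcg/mL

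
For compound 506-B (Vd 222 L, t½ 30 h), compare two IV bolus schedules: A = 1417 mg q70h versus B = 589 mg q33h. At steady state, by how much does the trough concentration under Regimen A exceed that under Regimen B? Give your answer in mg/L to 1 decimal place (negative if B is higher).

-0.7 mg/L

Regimen A: f = (1/2)^(70/30) ≈ 0.1984; Cmin,ss = (1417/222)·f/(1−f) ≈ 1.580 mg/L.
Regimen B: f = (1/2)^(33/30) ≈ 0.4665; Cmin,ss = (589/222)·f/(1−f) ≈ 2.320 mg/L.
Difference ≈ 1.580 − 2.320 ≈ -0.740 mg/L.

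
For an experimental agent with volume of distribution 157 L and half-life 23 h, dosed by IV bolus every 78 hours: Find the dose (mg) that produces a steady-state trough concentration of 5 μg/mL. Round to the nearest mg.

7452 mg

τ/t½ = 78/23 ≈ 3.3913, so f = (1/2)^(78/23) ≈ 0.095305.
Cmin,ss = (D/Vd)·f/(1−f), so D = Cmin,ss·Vd·(1−f)/f.
D = 5 × 157 × (1−f)/f ≈ 5 × 157 × 9.49263 ≈ 7451.71 mg.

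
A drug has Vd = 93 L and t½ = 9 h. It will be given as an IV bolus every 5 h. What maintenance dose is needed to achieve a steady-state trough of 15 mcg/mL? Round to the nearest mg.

655 mg

τ/t½ = 5/9 ≈ 0.55556, so f = (1/2)^(5/9) ≈ 0.680395.
Cmin,ss = (D/Vd)·f/(1−f), so D = Cmin,ss·Vd·(1−f)/f.
D = 15 × 93 × (1−f)/f ≈ 15 × 93 × 0.46973 ≈ 655.27 mg.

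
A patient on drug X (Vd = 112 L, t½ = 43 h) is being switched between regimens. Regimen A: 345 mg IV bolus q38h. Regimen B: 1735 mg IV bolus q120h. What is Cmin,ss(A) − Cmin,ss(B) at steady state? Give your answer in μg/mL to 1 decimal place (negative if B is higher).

1.0 μg/mL

Regimen A: f = (1/2)^(38/43) ≈ 0.5420; Cmin,ss = (345/112)·f/(1−f) ≈ 3.645 μg/mL.
Regimen B: f = (1/2)^(120/43) ≈ 0.1445; Cmin,ss = (1735/112)·f/(1−f) ≈ 2.617 μg/mL.
Difference ≈ 3.645 − 2.617 ≈ 1.028 μg/mL.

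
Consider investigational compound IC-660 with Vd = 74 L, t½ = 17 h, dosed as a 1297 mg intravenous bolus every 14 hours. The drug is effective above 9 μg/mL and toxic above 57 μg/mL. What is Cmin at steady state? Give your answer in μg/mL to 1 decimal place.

22.8 μg/mL

Over one 14-h interval, 14/17 ≈ 0.82353 half-lives elapse, leaving f ≈ 0.5651 of each dose.
Single-dose peak C₀ = D/Vd = 1297/74 ≈ 17.527 μg/mL.
Steady-state trough Cmin,ss = C₀·f/(1−f) ≈ 17.527 × 0.5651/0.4349 ≈ 22.774 μg/mL.
Trough 22.8 μg/mL vs MEC 9 μg/mL: adequate.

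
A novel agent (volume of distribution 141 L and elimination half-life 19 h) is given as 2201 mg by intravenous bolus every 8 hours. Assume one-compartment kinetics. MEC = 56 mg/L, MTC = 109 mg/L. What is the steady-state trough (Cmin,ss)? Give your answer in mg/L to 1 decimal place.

46.1 mg/L

Over one 8-h interval, 8/19 ≈ 0.42105 half-lives elapse, leaving f ≈ 0.7469 of each dose.
Accumulation ratio R = 1/(1 − f) ≈ 1/0.2531 ≈ 3.9510.
Single-dose peak C₀ = D/Vd = 2201/141 ≈ 15.610 mg/L.
Cmax,ss = C₀/(1 − f) ≈ 15.610/0.2531 ≈ 61.675 mg/L.
Steady-state trough Cmin,ss = Cmax,ss·f ≈ 61.675 × 0.7469 ≈ 46.065 mg/L.
Trough 46.1 mg/L vs MEC 56 mg/L: subtherapeutic.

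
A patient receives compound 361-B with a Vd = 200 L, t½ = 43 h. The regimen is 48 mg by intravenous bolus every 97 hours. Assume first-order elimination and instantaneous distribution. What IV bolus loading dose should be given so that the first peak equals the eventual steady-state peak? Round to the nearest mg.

61 mg

f = (1/2)^(97/43) ≈ 0.209379; accumulation ratio R = 1/(1−f) ≈ 1.26483.
Loading dose to hit Cmax,ss on first dose: D_load = D_maint·R ≈ 48 × 1.26483 ≈ 60.71 mg.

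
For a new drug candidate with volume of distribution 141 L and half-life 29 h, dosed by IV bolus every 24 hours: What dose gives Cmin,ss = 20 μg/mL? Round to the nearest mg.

2185 mg

τ/t½ = 24/29 ≈ 0.82759, so f = (1/2)^(24/29) ≈ 0.563471.
Cmin,ss = (D/Vd)·f/(1−f), so D = Cmin,ss·Vd·(1−f)/f.
D = 20 × 141 × (1−f)/f ≈ 20 × 141 × 0.77471 ≈ 2184.68 mg.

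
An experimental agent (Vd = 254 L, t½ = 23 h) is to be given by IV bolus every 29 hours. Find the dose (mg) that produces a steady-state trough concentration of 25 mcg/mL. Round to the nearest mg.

τ/t½ = 29/23 ≈ 1.2609, so f = (1/2)^(29/23) ≈ 0.417292.
Cmin,ss = (D/Vd)·f/(1−f), so D = Cmin,ss·Vd·(1−f)/f.
D = 25 × 254 × (1−f)/f ≈ 25 × 254 × 1.39640 ≈ 8867.14 mg.

8867 mg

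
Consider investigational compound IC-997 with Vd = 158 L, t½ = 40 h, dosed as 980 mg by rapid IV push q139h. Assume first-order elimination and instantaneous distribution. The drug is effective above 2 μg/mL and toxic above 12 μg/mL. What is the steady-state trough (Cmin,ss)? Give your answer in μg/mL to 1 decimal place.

k = ln2/t½ = ln2/40 ≈ 0.017329 h⁻¹; fraction remaining f = e^(−kτ) = e^(−0.017329×139) ≈ 0.0899.
At steady state, accumulation factor R = 1/(1 − e^(−kτ)) ≈ 1.0988.
Single-dose peak C₀ = D/Vd = 980/158 ≈ 6.203 μg/mL.
Cmax,ss = C₀/(1 − f) ≈ 6.203/0.9101 ≈ 6.816 μg/mL.
Steady-state trough Cmin,ss = Cmax,ss·f ≈ 6.816 × 0.0899 ≈ 0.613 μg/mL.
Trough 0.6 μg/mL vs MEC 2 μg/mL: subtherapeutic.

0.6 μg/mL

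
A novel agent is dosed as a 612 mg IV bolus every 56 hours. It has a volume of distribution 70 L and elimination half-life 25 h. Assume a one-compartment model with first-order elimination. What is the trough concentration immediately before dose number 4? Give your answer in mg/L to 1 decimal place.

2.3 mg/L

f = (1/2)^(τ/t½) = (1/2)^(56/25) ≈ 0.2117.
C₀ = D/Vd = 612/70 ≈ 8.743 mg/L.
Before the 4th dose, 3 doses have been given. Superposition: Cmin = C₀·(f + f² + … + f^3).
≈ 8.743 × (0.2117 + 0.0448 + 0.0095) ≈ 8.743 × 0.2660 ≈ 2.326 mg/L.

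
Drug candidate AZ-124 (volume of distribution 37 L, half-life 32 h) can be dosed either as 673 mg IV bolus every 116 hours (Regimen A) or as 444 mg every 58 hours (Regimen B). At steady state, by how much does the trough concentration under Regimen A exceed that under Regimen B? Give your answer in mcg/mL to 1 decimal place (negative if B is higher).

-3.2 mcg/mL

Regimen A: f = (1/2)^(116/32) ≈ 0.0811; Cmin,ss = (673/37)·f/(1−f) ≈ 1.605 mcg/mL.
Regimen B: f = (1/2)^(58/32) ≈ 0.2847; Cmin,ss = (444/37)·f/(1−f) ≈ 4.776 mcg/mL.
Difference ≈ 1.605 − 4.776 ≈ -3.171 mcg/mL.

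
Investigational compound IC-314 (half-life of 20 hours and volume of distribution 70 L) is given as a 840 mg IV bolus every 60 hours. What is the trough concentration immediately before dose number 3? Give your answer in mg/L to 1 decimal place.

1.7 mg/L

f = (1/2)^(τ/t½) = (1/2)^(60/20) ≈ 0.1250.
C₀ = D/Vd = 840/70 ≈ 12.000 mg/L.
Before the 3rd dose, 2 doses have been given. Superposition: Cmin = C₀·(f + f²).
≈ 12.000 × (0.1250 + 0.0156) ≈ 12.000 × 0.1406 ≈ 1.687 mg/L.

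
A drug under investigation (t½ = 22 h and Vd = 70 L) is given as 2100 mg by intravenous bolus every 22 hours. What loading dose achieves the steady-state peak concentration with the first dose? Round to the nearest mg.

4200 mg

f = (1/2)^(22/22) ≈ 0.500000; accumulation ratio R = 1/(1−f) ≈ 2.00000.
Loading dose to hit Cmax,ss on first dose: D_load = D_maint·R ≈ 2100 × 2.00000 ≈ 4200.00 mg.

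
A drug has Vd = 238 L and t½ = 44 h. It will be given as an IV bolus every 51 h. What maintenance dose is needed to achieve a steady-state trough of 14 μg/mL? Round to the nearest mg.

4109 mg

τ/t½ = 51/44 ≈ 1.1591, so f = (1/2)^(51/44) ≈ 0.447795.
Cmin,ss = (D/Vd)·f/(1−f), so D = Cmin,ss·Vd·(1−f)/f.
D = 14 × 238 × (1−f)/f ≈ 14 × 238 × 1.23316 ≈ 4108.89 mg.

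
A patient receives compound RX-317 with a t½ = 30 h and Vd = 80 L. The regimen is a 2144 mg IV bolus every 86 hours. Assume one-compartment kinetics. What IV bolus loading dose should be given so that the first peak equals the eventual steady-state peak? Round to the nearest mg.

2485 mg

f = (1/2)^(86/30) ≈ 0.137103; accumulation ratio R = 1/(1−f) ≈ 1.15889.
Loading dose to hit Cmax,ss on first dose: D_load = D_maint·R ≈ 2144 × 1.15889 ≈ 2484.66 mg.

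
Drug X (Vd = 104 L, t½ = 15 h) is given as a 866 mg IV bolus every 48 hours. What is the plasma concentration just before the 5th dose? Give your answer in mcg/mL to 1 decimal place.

1.0 mcg/mL

f = (1/2)^(τ/t½) = (1/2)^(48/15) ≈ 0.1088.
C₀ = D/Vd = 866/104 ≈ 8.327 mcg/mL.
Before the 5th dose, 4 doses have been given. Superposition: Cmin = C₀·(f + f² + … + f^4).
≈ 8.327 × (0.1088 + 0.0118 + 0.0013 + 0.0001) ≈ 8.327 × 0.1220 ≈ 1.016 mcg/mL.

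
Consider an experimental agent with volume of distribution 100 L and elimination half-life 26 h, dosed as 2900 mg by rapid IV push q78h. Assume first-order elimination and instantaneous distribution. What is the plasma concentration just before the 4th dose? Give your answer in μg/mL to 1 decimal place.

f = (1/2)^(τ/t½) = (1/2)^(78/26) ≈ 0.1250.
C₀ = D/Vd = 2900/100 ≈ 29.000 μg/mL.
Before the 4th dose, 3 doses have been given. Superposition: Cmin = C₀·(f + f² + … + f^3).
≈ 29.000 × (0.1250 + 0.0156 + 0.0020) ≈ 29.000 × 0.1426 ≈ 4.135 μg/mL.

4.1 μg/mL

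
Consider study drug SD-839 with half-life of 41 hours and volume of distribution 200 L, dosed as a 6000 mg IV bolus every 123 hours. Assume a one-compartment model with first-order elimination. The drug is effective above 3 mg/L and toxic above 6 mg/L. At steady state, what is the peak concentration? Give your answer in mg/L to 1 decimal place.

The dosing interval is 3 half-lives, so f = 2^(−3) = 0.125.
At steady state, R = 1/(1 − 0.125) = 8/7.
Single-dose peak C₀ = D/Vd = 6000/200 = 30 mg/L.
Steady-state peak Cmax,ss = C₀·R = 30 × 8/7 ≈ 34.286 mg/L.
Peak 34.3 mg/L vs MTC 6 mg/L: exceeds toxic threshold.

34.3 mg/L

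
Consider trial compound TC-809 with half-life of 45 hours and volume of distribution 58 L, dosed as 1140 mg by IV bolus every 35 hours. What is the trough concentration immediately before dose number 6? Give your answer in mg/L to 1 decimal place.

25.7 mg/L

f = (1/2)^(τ/t½) = (1/2)^(35/45) ≈ 0.5833.
C₀ = D/Vd = 1140/58 ≈ 19.655 mg/L.
Before the 6th dose, 5 doses have been given. Superposition: Cmin = C₀·(f + f² + … + f^5).
≈ 19.655 × (0.5833 + 0.3402 + 0.1985 + 0.1158 + 0.0675) ≈ 19.655 × 1.3053 ≈ 25.656 mg/L.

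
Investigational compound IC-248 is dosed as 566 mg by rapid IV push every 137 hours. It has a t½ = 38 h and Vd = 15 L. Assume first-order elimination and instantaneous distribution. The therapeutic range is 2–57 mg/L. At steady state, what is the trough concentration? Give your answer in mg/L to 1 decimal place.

3.4 mg/L

k = ln2/t½ = ln2/38 ≈ 0.018241 h⁻¹; fraction remaining f = e^(−kτ) = e^(−0.018241×137) ≈ 0.0822.
Single-dose peak C₀ = D/Vd = 566/15 ≈ 37.733 mg/L.
Steady-state trough Cmin,ss = C₀·f/(1−f) ≈ 37.733 × 0.0822/0.9178 ≈ 3.379 mg/L.
Trough 3.4 mg/L vs MEC 2 mg/L: adequate.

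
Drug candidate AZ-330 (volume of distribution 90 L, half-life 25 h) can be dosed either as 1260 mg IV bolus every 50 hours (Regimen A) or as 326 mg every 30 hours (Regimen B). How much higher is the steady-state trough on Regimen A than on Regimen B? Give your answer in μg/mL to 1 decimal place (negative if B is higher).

Regimen A: f = (1/2)^(50/25) ≈ 0.2500; Cmin,ss = (1260/90)·f/(1−f) ≈ 4.667 μg/mL.
Regimen B: f = (1/2)^(30/25) ≈ 0.4353; Cmin,ss = (326/90)·f/(1−f) ≈ 2.792 μg/mL.
Difference ≈ 4.667 − 2.792 ≈ 1.875 μg/mL.

1.9 μg/mL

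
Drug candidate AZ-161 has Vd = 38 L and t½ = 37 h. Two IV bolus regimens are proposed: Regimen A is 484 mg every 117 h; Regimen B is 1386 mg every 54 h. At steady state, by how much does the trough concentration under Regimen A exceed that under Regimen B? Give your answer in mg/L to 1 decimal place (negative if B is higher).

-19.2 mg/L

Regimen A: f = (1/2)^(117/37) ≈ 0.1117; Cmin,ss = (484/38)·f/(1−f) ≈ 1.602 mg/L.
Regimen B: f = (1/2)^(54/37) ≈ 0.3636; Cmin,ss = (1386/38)·f/(1−f) ≈ 20.839 mg/L.
Difference ≈ 1.602 − 20.839 ≈ -19.237 mg/L.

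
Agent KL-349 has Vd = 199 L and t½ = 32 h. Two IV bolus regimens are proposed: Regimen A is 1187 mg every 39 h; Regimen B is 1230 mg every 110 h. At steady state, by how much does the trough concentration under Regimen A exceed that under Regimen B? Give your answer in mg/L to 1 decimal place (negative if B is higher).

Regimen A: f = (1/2)^(39/32) ≈ 0.4297; Cmin,ss = (1187/199)·f/(1−f) ≈ 4.494 mg/L.
Regimen B: f = (1/2)^(110/32) ≈ 0.0923; Cmin,ss = (1230/199)·f/(1−f) ≈ 0.629 mg/L.
Difference ≈ 4.494 − 0.629 ≈ 3.865 mg/L.

3.9 mg/L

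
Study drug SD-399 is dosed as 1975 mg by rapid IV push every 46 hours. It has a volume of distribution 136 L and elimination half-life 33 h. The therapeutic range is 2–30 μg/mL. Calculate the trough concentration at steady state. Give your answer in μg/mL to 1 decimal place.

8.9 μg/mL

Over one 46-h interval, 46/33 ≈ 1.3939 half-lives elapse, leaving f ≈ 0.3805 of each dose.
Accumulation ratio R = 1/(1 − f) ≈ 1/0.6195 ≈ 1.6142.
Each bolus raises the concentration by D/Vd = 1975/136 ≈ 14.522 μg/mL.
Steady-state peak Cmax,ss = C₀·R ≈ 14.522 × 1.6142 ≈ 23.441 μg/mL.
One interval later, Cmin,ss = Cmax,ss·e^(−kτ) ≈ 23.441 × 0.3805 ≈ 8.919 μg/mL.
Trough 8.9 μg/mL vs MEC 2 μg/mL: adequate.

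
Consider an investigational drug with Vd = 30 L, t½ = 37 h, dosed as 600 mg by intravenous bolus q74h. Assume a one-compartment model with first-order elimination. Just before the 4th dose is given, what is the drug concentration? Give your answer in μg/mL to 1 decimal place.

f = (1/2)^(τ/t½) = (1/2)^(74/37) ≈ 0.2500.
C₀ = D/Vd = 600/30 ≈ 20.000 μg/mL.
Before the 4th dose, 3 doses have been given. Superposition: Cmin = C₀·(f + f² + … + f^3).
≈ 20.000 × (0.2500 + 0.0625 + 0.0156) ≈ 20.000 × 0.3281 ≈ 6.562 μg/mL.

6.6 μg/mL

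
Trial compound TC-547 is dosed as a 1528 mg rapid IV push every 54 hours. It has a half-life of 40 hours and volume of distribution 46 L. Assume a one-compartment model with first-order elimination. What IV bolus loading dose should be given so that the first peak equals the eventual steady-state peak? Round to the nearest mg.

2514 mg

f = (1/2)^(54/40) ≈ 0.392292; accumulation ratio R = 1/(1−f) ≈ 1.64553.
Loading dose to hit Cmax,ss on first dose: D_load = D_maint·R ≈ 1528 × 1.64553 ≈ 2514.37 mg.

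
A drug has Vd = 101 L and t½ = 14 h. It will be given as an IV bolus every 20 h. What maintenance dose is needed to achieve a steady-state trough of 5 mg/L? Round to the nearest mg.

854 mg

τ/t½ = 20/14 ≈ 1.4286, so f = (1/2)^(20/14) ≈ 0.371499.
Cmin,ss = (D/Vd)·f/(1−f), so D = Cmin,ss·Vd·(1−f)/f.
D = 5 × 101 × (1−f)/f ≈ 5 × 101 × 1.69180 ≈ 854.36 mg.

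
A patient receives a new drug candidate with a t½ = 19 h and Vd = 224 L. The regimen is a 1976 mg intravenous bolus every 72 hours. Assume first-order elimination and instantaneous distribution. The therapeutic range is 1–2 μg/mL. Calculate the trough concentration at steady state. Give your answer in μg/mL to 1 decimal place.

k = ln2/t½ = ln2/19 ≈ 0.036481 h⁻¹; fraction remaining f = e^(−kτ) = e^(−0.036481×72) ≈ 0.0723.
At steady state, accumulation factor R = 1/(1 − e^(−kτ)) ≈ 1.0779.
Single-dose peak C₀ = D/Vd = 1976/224 ≈ 8.821 μg/mL.
Steady-state peak Cmax,ss = C₀·R ≈ 8.821 × 1.0779 ≈ 9.508 μg/mL.
Steady-state trough Cmin,ss = Cmax,ss·f ≈ 9.508 × 0.0723 ≈ 0.687 μg/mL.
Trough 0.7 μg/mL vs MEC 1 μg/mL: subtherapeutic.

0.7 μg/mL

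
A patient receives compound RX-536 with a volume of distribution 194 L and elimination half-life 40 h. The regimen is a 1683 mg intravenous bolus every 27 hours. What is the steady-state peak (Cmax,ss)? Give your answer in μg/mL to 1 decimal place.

23.2 μg/mL

Over one 27-h interval, 27/40 ≈ 0.675 half-lives elapse, leaving f ≈ 0.6263 of each dose.
Accumulation ratio R = 1/(1 − f) ≈ 1/0.3737 ≈ 2.6759.
Each bolus raises the concentration by D/Vd = 1683/194 ≈ 8.675 μg/mL.
Steady-state peak Cmax,ss = C₀·R ≈ 8.675 × 2.6759 ≈ 23.213 μg/mL.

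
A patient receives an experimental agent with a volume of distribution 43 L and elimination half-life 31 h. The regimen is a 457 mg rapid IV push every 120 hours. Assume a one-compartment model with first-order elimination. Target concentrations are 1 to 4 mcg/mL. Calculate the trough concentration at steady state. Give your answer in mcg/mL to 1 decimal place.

k = ln2/t½ = ln2/31 ≈ 0.022360 h⁻¹; fraction remaining f = e^(−kτ) = e^(−0.022360×120) ≈ 0.0683.
Single-dose peak C₀ = D/Vd = 457/43 ≈ 10.628 mcg/mL.
Steady-state trough Cmin,ss = C₀·f/(1−f) ≈ 10.628 × 0.0683/0.9317 ≈ 0.779 mcg/mL.
Trough 0.8 mcg/mL vs MEC 1 mcg/mL: subtherapeutic.

0.8 mcg/mL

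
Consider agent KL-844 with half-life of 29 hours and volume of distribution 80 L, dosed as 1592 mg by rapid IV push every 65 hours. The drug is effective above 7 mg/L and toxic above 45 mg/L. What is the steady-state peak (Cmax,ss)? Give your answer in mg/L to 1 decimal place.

τ/t½ = 65/29 ≈ 2.2414, so fraction remaining f = (1/2)^(65/29) ≈ 0.2115.
Accumulation ratio R = 1/(1 − f) ≈ 1/0.7885 ≈ 1.2682.
Each bolus raises the concentration by D/Vd = 1592/80 ≈ 19.900 mg/L.
Steady-state peak Cmax,ss = C₀·R ≈ 19.900 × 1.2682 ≈ 25.237 mg/L.
Peak 25.2 mg/L vs MTC 45 mg/L: below toxic threshold.

25.2 mg/L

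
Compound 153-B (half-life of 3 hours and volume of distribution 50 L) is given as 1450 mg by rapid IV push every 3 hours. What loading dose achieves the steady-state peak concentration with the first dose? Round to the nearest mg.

f = (1/2)^(3/3) ≈ 0.500000; accumulation ratio R = 1/(1−f) ≈ 2.00000.
Loading dose to hit Cmax,ss on first dose: D_load = D_maint·R ≈ 1450 × 2.00000 ≈ 2900.00 mg.

2900 mg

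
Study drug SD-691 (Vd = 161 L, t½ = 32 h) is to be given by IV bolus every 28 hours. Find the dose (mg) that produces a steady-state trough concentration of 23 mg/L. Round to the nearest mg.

3088 mg

τ/t½ = 28/32 ≈ 0.875, so f = (1/2)^(28/32) ≈ 0.545254.
Cmin,ss = (D/Vd)·f/(1−f), so D = Cmin,ss·Vd·(1−f)/f.
D = 23 × 161 × (1−f)/f ≈ 23 × 161 × 0.83401 ≈ 3088.34 mg.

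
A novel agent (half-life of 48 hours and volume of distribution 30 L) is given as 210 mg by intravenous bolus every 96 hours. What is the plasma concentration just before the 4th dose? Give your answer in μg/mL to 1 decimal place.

2.3 μg/mL

f = (1/2)^(τ/t½) = (1/2)^(96/48) ≈ 0.2500.
C₀ = D/Vd = 210/30 ≈ 7.000 μg/mL.
Before the 4th dose, 3 doses have been given. Superposition: Cmin = C₀·(f + f² + … + f^3).
≈ 7.000 × (0.2500 + 0.0625 + 0.0156) ≈ 7.000 × 0.3281 ≈ 2.297 μg/mL.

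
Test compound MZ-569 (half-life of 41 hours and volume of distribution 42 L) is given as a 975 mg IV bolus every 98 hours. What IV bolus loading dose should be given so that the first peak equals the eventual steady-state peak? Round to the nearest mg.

f = (1/2)^(98/41) ≈ 0.190750; accumulation ratio R = 1/(1−f) ≈ 1.23571.
Loading dose to hit Cmax,ss on first dose: D_load = D_maint·R ≈ 975 × 1.23571 ≈ 1204.82 mg.

1205 mg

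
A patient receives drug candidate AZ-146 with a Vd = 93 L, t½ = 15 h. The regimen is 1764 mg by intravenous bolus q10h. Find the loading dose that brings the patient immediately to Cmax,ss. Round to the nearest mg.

f = (1/2)^(10/15) ≈ 0.629961; accumulation ratio R = 1/(1−f) ≈ 2.70242.
Loading dose to hit Cmax,ss on first dose: D_load = D_maint·R ≈ 1764 × 2.70242 ≈ 4767.07 mg.

4767 mg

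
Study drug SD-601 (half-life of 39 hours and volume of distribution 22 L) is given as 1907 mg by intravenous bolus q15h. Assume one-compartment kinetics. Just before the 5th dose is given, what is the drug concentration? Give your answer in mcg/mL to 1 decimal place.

186.1 mcg/mL

f = (1/2)^(τ/t½) = (1/2)^(15/39) ≈ 0.7660.
C₀ = D/Vd = 1907/22 ≈ 86.682 mcg/mL.
Before the 5th dose, 4 doses have been given. Superposition: Cmin = C₀·(f + f² + … + f^4).
≈ 86.682 × (0.7660 + 0.5868 + 0.4495 + 0.3443) ≈ 86.682 × 2.1466 ≈ 186.072 mcg/mL.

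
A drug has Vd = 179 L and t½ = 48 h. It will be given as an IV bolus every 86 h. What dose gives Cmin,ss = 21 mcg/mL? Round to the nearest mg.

τ/t½ = 86/48 ≈ 1.7917, so f = (1/2)^(86/48) ≈ 0.288838.
Cmin,ss = (D/Vd)·f/(1−f), so D = Cmin,ss·Vd·(1−f)/f.
D = 21 × 179 × (1−f)/f ≈ 21 × 179 × 2.46215 ≈ 9255.22 mg.

9255 mg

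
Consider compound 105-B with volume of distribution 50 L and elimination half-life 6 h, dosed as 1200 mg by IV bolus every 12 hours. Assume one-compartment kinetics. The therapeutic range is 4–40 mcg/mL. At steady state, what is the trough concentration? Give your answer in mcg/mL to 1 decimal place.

The dosing interval is 2 half-lives, so f = 2^(−2) = 0.25.
At steady state, R = 1/(1 − 0.25) = 4/3.
Single-dose peak C₀ = D/Vd = 1200/50 = 24 mcg/mL.
Steady-state peak Cmax,ss = C₀·R = 24 × 4/3 ≈ 32.000 mcg/mL.
Steady-state trough Cmin,ss = Cmax,ss·f ≈ 32.000 × 0.25 ≈ 8.000 mcg/mL.
Trough 8.0 mcg/mL vs MEC 4 mcg/mL: adequate.

8.0 mcg/mL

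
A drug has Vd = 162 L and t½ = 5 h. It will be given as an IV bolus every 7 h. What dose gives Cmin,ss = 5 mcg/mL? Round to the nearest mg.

τ/t½ = 7/5 ≈ 1.4, so f = (1/2)^(7/5) ≈ 0.378929.
Cmin,ss = (D/Vd)·f/(1−f), so D = Cmin,ss·Vd·(1−f)/f.
D = 5 × 162 × (1−f)/f ≈ 5 × 162 × 1.63902 ≈ 1327.61 mg.

1328 mg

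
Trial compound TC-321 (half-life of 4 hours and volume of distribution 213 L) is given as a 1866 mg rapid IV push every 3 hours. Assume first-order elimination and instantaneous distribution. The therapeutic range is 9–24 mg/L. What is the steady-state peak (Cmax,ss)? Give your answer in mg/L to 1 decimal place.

21.6 mg/L

τ/t½ = 3/4 ≈ 0.75, so fraction remaining f = (1/2)^(3/4) ≈ 0.5946.
Accumulation ratio R = 1/(1 − f) ≈ 1/0.4054 ≈ 2.4667.
Each bolus raises the concentration by D/Vd = 1866/213 ≈ 8.761 mg/L.
Steady-state peak Cmax,ss = C₀·R ≈ 8.761 × 2.4667 ≈ 21.611 mg/L.
Peak 21.6 mg/L vs MTC 24 mg/L: below toxic threshold.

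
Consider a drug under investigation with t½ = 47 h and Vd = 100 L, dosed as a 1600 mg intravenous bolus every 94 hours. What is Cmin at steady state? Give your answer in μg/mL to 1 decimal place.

5.3 μg/mL

The dosing interval is 2 half-lives, so f = 2^(−2) = 0.25.
At steady state, R = 1/(1 − 0.25) = 4/3.
Single-dose peak C₀ = D/Vd = 1600/100 = 16 μg/mL.
Steady-state peak Cmax,ss = C₀·R = 16 × 4/3 ≈ 21.333 μg/mL.
Steady-state trough Cmin,ss = Cmax,ss·f ≈ 21.333 × 0.25 ≈ 5.333 μg/mL.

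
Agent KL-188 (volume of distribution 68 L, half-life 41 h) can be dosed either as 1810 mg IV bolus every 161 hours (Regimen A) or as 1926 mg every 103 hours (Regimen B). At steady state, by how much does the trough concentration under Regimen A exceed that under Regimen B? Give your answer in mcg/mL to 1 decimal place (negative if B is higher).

-4.1 mcg/mL

Regimen A: f = (1/2)^(161/41) ≈ 0.0658; Cmin,ss = (1810/68)·f/(1−f) ≈ 1.875 mcg/mL.
Regimen B: f = (1/2)^(103/41) ≈ 0.1753; Cmin,ss = (1926/68)·f/(1−f) ≈ 6.021 mcg/mL.
Difference ≈ 1.875 − 6.021 ≈ -4.146 mcg/mL.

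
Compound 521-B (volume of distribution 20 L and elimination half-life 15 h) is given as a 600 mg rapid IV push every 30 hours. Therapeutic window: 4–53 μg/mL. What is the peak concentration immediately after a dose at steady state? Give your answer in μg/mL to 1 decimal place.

τ = 30 h = 2 half-lives, so f = (1/2)^2 = 0.25.
Accumulation ratio R = 1/(1 − f) = 1/0.75 = 4/3.
Single-dose peak C₀ = D/Vd = 600/20 = 30 μg/mL.
Steady-state peak Cmax,ss = C₀·R = 30 × 4/3 ≈ 40.000 μg/mL.
Peak 40.0 μg/mL vs MTC 53 μg/mL: below toxic threshold.

40.0 μg/mL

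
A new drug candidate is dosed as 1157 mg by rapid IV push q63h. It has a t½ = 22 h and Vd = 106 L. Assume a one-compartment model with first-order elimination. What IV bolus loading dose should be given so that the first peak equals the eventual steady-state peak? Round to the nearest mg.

f = (1/2)^(63/22) ≈ 0.137391; accumulation ratio R = 1/(1−f) ≈ 1.15927.
Loading dose to hit Cmax,ss on first dose: D_load = D_maint·R ≈ 1157 × 1.15927 ≈ 1341.28 mg.

1341 mg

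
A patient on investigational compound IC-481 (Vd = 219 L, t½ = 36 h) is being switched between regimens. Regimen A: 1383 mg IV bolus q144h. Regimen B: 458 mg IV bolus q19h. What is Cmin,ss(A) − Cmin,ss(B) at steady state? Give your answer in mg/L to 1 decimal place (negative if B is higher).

-4.3 mg/L

Regimen A: f = (1/2)^(144/36) ≈ 0.0625; Cmin,ss = (1383/219)·f/(1−f) ≈ 0.421 mg/L.
Regimen B: f = (1/2)^(19/36) ≈ 0.6936; Cmin,ss = (458/219)·f/(1−f) ≈ 4.734 mg/L.
Difference ≈ 0.421 − 4.734 ≈ -4.313 mg/L.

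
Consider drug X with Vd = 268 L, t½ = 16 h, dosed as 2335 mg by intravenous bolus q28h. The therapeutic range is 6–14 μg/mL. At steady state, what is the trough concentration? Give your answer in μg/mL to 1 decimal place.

τ/t½ = 28/16 ≈ 1.75, so fraction remaining f = (1/2)^(28/16) ≈ 0.2973.
Accumulation ratio R = 1/(1 − f) ≈ 1/0.7027 ≈ 1.4231.
Each bolus raises the concentration by D/Vd = 2335/268 ≈ 8.713 μg/mL.
Steady-state peak Cmax,ss = C₀·R ≈ 8.713 × 1.4231 ≈ 12.399 μg/mL.
One interval later, Cmin,ss = Cmax,ss·e^(−kτ) ≈ 12.399 × 0.2973 ≈ 3.686 μg/mL.
Trough 3.7 μg/mL vs MEC 6 μg/mL: subtherapeutic.

3.7 μg/mL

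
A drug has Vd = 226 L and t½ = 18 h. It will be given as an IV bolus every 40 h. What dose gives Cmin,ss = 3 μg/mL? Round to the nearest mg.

τ/t½ = 40/18 ≈ 2.2222, so f = (1/2)^(40/18) ≈ 0.214311.
Cmin,ss = (D/Vd)·f/(1−f), so D = Cmin,ss·Vd·(1−f)/f.
D = 3 × 226 × (1−f)/f ≈ 3 × 226 × 3.66612 ≈ 2485.63 mg.

2486 mg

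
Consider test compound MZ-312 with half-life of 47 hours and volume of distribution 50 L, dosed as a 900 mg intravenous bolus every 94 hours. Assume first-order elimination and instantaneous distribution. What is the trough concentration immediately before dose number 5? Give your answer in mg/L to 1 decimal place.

6.0 mg/L

f = (1/2)^(τ/t½) = (1/2)^(94/47) ≈ 0.2500.
C₀ = D/Vd = 900/50 ≈ 18.000 mg/L.
Before the 5th dose, 4 doses have been given. Superposition: Cmin = C₀·(f + f² + … + f^4).
≈ 18.000 × (0.2500 + 0.0625 + 0.0156 + 0.0039) ≈ 18.000 × 0.3320 ≈ 5.976 mg/L.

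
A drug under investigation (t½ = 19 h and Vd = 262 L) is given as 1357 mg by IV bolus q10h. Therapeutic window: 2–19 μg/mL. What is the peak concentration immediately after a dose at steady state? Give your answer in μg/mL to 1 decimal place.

16.9 μg/mL

τ/t½ = 10/19 ≈ 0.52632, so fraction remaining f = (1/2)^(10/19) ≈ 0.6943.
At steady state, accumulation factor R = 1/(1 − e^(−kτ)) ≈ 3.2712.
Each bolus raises the concentration by D/Vd = 1357/262 ≈ 5.179 μg/mL.
Cmax,ss = C₀/(1 − f) ≈ 5.179/0.3057 ≈ 16.941 μg/mL.
Peak 16.9 μg/mL vs MTC 19 μg/mL: below toxic threshold.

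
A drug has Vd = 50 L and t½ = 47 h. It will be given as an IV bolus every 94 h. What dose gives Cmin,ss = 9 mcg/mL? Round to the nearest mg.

τ/t½ = 94/47 ≈ 2, so f = (1/2)^(94/47) ≈ 0.250000.
Cmin,ss = (D/Vd)·f/(1−f), so D = Cmin,ss·Vd·(1−f)/f.
D = 9 × 50 × (1−f)/f ≈ 9 × 50 × 3.00000 ≈ 1350.00 mg.

1350 mg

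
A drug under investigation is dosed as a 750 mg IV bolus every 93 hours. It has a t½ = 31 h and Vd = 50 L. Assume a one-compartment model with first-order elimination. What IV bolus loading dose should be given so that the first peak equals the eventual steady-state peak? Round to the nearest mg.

f = (1/2)^(93/31) ≈ 0.125000; accumulation ratio R = 1/(1−f) ≈ 1.14286.
Loading dose to hit Cmax,ss on first dose: D_load = D_maint·R ≈ 750 × 1.14286 ≈ 857.14 mg.

857 mg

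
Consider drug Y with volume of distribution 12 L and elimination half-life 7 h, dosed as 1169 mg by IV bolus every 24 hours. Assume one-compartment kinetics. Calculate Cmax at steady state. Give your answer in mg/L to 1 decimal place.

τ/t½ = 24/7 ≈ 3.4286, so fraction remaining f = (1/2)^(24/7) ≈ 0.0929.
Accumulation ratio R = 1/(1 − f) ≈ 1/0.9071 ≈ 1.1024.
Single-dose peak C₀ = D/Vd = 1169/12 ≈ 97.417 mg/L.
Cmax,ss = C₀/(1 − f) ≈ 97.417/0.9071 ≈ 107.394 mg/L.

107.4 mg/L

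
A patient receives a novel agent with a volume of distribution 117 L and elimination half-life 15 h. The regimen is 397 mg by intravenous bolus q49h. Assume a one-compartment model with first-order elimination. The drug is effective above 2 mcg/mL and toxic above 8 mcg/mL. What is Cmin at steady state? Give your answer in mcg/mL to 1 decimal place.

k = ln2/t½ = ln2/15 ≈ 0.046210 h⁻¹; fraction remaining f = e^(−kτ) = e^(−0.046210×49) ≈ 0.1039.
Single-dose peak C₀ = D/Vd = 397/117 ≈ 3.393 mcg/mL.
Steady-state trough Cmin,ss = C₀·f/(1−f) ≈ 3.393 × 0.1039/0.8961 ≈ 0.393 mcg/mL.
Trough 0.4 mcg/mL vs MEC 2 mcg/mL: subtherapeutic.

0.4 mcg/mL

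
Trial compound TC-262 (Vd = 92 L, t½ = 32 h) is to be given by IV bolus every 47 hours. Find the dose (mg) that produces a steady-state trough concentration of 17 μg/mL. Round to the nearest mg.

τ/t½ = 47/32 ≈ 1.4688, so f = (1/2)^(47/32) ≈ 0.361295.
Cmin,ss = (D/Vd)·f/(1−f), so D = Cmin,ss·Vd·(1−f)/f.
D = 17 × 92 × (1−f)/f ≈ 17 × 92 × 1.76782 ≈ 2764.87 mg.

2765 mg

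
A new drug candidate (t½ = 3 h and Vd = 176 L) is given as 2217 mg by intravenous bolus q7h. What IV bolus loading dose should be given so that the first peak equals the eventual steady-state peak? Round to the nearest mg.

f = (1/2)^(7/3) ≈ 0.198425; accumulation ratio R = 1/(1−f) ≈ 1.24754.
Loading dose to hit Cmax,ss on first dose: D_load = D_maint·R ≈ 2217 × 1.24754 ≈ 2765.80 mg.

2766 mg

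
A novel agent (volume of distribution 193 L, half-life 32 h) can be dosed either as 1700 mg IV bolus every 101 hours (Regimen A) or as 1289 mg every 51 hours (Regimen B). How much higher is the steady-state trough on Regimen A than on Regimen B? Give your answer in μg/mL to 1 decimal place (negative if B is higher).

Regimen A: f = (1/2)^(101/32) ≈ 0.1122; Cmin,ss = (1700/193)·f/(1−f) ≈ 1.113 μg/mL.
Regimen B: f = (1/2)^(51/32) ≈ 0.3313; Cmin,ss = (1289/193)·f/(1−f) ≈ 3.309 μg/mL.
Difference ≈ 1.113 − 3.309 ≈ -2.196 μg/mL.

-2.2 μg/mL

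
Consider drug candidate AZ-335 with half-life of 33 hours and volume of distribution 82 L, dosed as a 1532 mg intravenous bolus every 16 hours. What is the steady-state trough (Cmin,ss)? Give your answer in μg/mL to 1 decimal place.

τ/t½ = 16/33 ≈ 0.48485, so fraction remaining f = (1/2)^(16/33) ≈ 0.7146.
At steady state, accumulation factor R = 1/(1 − e^(−kτ)) ≈ 3.5039.
Each bolus raises the concentration by D/Vd = 1532/82 ≈ 18.683 μg/mL.
Cmax,ss = C₀/(1 − f) ≈ 18.683/0.2854 ≈ 65.463 μg/mL.
Steady-state trough Cmin,ss = Cmax,ss·f ≈ 65.463 × 0.7146 ≈ 46.780 μg/mL.

46.8 μg/mL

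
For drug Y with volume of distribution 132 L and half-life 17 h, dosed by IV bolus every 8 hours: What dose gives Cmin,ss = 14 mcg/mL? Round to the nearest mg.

τ/t½ = 8/17 ≈ 0.47059, so f = (1/2)^(8/17) ≈ 0.721670.
Cmin,ss = (D/Vd)·f/(1−f), so D = Cmin,ss·Vd·(1−f)/f.
D = 14 × 132 × (1−f)/f ≈ 14 × 132 × 0.38567 ≈ 712.72 mg.

713 mg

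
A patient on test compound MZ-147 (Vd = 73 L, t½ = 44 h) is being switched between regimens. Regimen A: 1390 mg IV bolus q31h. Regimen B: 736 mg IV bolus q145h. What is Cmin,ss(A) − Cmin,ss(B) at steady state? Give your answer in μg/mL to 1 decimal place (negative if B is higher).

Regimen A: f = (1/2)^(31/44) ≈ 0.6136; Cmin,ss = (1390/73)·f/(1−f) ≈ 30.237 μg/mL.
Regimen B: f = (1/2)^(145/44) ≈ 0.1019; Cmin,ss = (736/73)·f/(1−f) ≈ 1.144 μg/mL.
Difference ≈ 30.237 − 1.144 ≈ 29.093 μg/mL.

29.1 μg/mL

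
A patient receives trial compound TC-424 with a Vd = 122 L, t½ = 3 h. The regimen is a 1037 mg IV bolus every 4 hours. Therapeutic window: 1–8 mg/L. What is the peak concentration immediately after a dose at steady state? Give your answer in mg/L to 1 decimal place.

14.1 mg/L

τ/t½ = 4/3 ≈ 1.3333, so fraction remaining f = (1/2)^(4/3) ≈ 0.3969.
Accumulation ratio R = 1/(1 − f) ≈ 1/0.6031 ≈ 1.6581.
Each bolus raises the concentration by D/Vd = 1037/122 ≈ 8.500 mg/L.
Steady-state peak Cmax,ss = C₀·R ≈ 8.500 × 1.6581 ≈ 14.094 mg/L.
Peak 14.1 mg/L vs MTC 8 mg/L: exceeds toxic threshold.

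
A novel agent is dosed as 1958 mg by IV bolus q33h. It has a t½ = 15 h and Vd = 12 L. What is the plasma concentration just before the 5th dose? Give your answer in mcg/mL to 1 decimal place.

45.3 mcg/mL

f = (1/2)^(τ/t½) = (1/2)^(33/15) ≈ 0.2176.
C₀ = D/Vd = 1958/12 ≈ 163.167 mcg/mL.
Before the 5th dose, 4 doses have been given. Superposition: Cmin = C₀·(f + f² + … + f^4).
≈ 163.167 × (0.2176 + 0.0473 + 0.0103 + 0.0022) ≈ 163.167 × 0.2774 ≈ 45.263 mcg/mL.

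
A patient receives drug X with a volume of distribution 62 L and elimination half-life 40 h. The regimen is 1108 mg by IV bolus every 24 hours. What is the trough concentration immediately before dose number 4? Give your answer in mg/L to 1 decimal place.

24.7 mg/L

f = (1/2)^(τ/t½) = (1/2)^(24/40) ≈ 0.6598.
C₀ = D/Vd = 1108/62 ≈ 17.871 mg/L.
Before the 4th dose, 3 doses have been given. Superposition: Cmin = C₀·(f + f² + … + f^3).
≈ 17.871 × (0.6598 + 0.4353 + 0.2872) ≈ 17.871 × 1.3823 ≈ 24.703 mg/L.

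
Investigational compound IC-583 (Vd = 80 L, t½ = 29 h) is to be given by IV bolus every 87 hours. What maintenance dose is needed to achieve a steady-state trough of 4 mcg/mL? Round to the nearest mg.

τ/t½ = 87/29 ≈ 3, so f = (1/2)^(87/29) ≈ 0.125000.
Cmin,ss = (D/Vd)·f/(1−f), so D = Cmin,ss·Vd·(1−f)/f.
D = 4 × 80 × (1−f)/f ≈ 4 × 80 × 7.00000 ≈ 2240.00 mg.

2240 mg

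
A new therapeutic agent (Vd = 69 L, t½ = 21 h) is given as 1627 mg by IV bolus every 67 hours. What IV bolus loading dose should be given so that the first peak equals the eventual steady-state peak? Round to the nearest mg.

1827 mg

f = (1/2)^(67/21) ≈ 0.109540; accumulation ratio R = 1/(1−f) ≈ 1.12302.
Loading dose to hit Cmax,ss on first dose: D_load = D_maint·R ≈ 1627 × 1.12302 ≈ 1827.15 mg.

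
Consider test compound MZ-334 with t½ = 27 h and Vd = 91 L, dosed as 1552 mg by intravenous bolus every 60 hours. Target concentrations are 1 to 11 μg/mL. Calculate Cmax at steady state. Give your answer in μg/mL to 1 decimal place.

21.7 μg/mL

τ/t½ = 60/27 ≈ 2.2222, so fraction remaining f = (1/2)^(60/27) ≈ 0.2143.
At steady state, accumulation factor R = 1/(1 − e^(−kτ)) ≈ 1.2728.
Each bolus raises the concentration by D/Vd = 1552/91 ≈ 17.055 μg/mL.
Steady-state peak Cmax,ss = C₀·R ≈ 17.055 × 1.2728 ≈ 21.708 μg/mL.
Peak 21.7 μg/mL vs MTC 11 μg/mL: exceeds toxic threshold.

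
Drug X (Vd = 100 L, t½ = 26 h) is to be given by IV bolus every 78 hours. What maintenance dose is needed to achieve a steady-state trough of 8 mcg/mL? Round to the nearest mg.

5600 mg

τ/t½ = 78/26 ≈ 3, so f = (1/2)^(78/26) ≈ 0.125000.
Cmin,ss = (D/Vd)·f/(1−f), so D = Cmin,ss·Vd·(1−f)/f.
D = 8 × 100 × (1−f)/f ≈ 8 × 100 × 7.00000 ≈ 5600.00 mg.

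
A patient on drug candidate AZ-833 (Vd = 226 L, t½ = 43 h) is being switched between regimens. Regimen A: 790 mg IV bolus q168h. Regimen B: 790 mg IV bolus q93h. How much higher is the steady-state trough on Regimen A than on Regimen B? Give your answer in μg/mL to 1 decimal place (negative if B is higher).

Regimen A: f = (1/2)^(168/43) ≈ 0.0667; Cmin,ss = (790/226)·f/(1−f) ≈ 0.250 μg/mL.
Regimen B: f = (1/2)^(93/43) ≈ 0.2233; Cmin,ss = (790/226)·f/(1−f) ≈ 1.005 μg/mL.
Difference ≈ 0.250 − 1.005 ≈ -0.755 μg/mL.

-0.8 μg/mL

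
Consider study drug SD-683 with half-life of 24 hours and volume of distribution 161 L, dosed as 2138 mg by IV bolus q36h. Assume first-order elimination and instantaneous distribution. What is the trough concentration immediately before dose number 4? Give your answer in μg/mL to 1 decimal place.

f = (1/2)^(τ/t½) = (1/2)^(36/24) ≈ 0.3536.
C₀ = D/Vd = 2138/161 ≈ 13.280 μg/mL.
Before the 4th dose, 3 doses have been given. Superposition: Cmin = C₀·(f + f² + … + f^3).
≈ 13.280 × (0.3536 + 0.1250 + 0.0442) ≈ 13.280 × 0.5228 ≈ 6.943 μg/mL.

6.9 μg/mL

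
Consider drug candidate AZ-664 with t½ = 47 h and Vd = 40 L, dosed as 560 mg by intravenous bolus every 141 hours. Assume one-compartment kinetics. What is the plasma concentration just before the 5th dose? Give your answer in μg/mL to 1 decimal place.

2.0 μg/mL

f = (1/2)^(τ/t½) = (1/2)^(141/47) ≈ 0.1250.
C₀ = D/Vd = 560/40 ≈ 14.000 μg/mL.
Before the 5th dose, 4 doses have been given. Superposition: Cmin = C₀·(f + f² + … + f^4).
≈ 14.000 × (0.1250 + 0.0156 + 0.0020 + 0.0002) ≈ 14.000 × 0.1428 ≈ 1.999 μg/mL.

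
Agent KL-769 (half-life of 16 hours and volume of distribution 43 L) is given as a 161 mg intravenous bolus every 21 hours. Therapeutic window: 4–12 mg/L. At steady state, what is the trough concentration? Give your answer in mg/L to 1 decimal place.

τ/t½ = 21/16 ≈ 1.3125, so fraction remaining f = (1/2)^(21/16) ≈ 0.4026.
Each bolus raises the concentration by D/Vd = 161/43 ≈ 3.744 mg/L.
Steady-state trough Cmin,ss = C₀·f/(1−f) ≈ 3.744 × 0.4026/0.5974 ≈ 2.523 mg/L.
Trough 2.5 mg/L vs MEC 4 mg/L: subtherapeutic.

2.5 mg/L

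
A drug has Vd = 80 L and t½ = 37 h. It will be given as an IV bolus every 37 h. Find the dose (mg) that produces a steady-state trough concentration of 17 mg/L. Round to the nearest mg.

1360 mg

τ/t½ = 37/37 ≈ 1, so f = (1/2)^(37/37) ≈ 0.500000.
Cmin,ss = (D/Vd)·f/(1−f), so D = Cmin,ss·Vd·(1−f)/f.
D = 17 × 80 × (1−f)/f ≈ 17 × 80 × 1.00000 ≈ 1360.00 mg.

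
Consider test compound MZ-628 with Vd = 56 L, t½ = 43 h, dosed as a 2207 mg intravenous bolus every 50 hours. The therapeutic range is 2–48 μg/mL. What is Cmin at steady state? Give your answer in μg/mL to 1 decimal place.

31.8 μg/mL

k = ln2/t½ = ln2/43 ≈ 0.016120 h⁻¹; fraction remaining f = e^(−kτ) = e^(−0.016120×50) ≈ 0.4466.
At steady state, accumulation factor R = 1/(1 − e^(−kτ)) ≈ 1.8070.
Single-dose peak C₀ = D/Vd = 2207/56 ≈ 39.411 μg/mL.
Steady-state peak Cmax,ss = C₀·R ≈ 39.411 × 1.8070 ≈ 71.216 μg/mL.
One interval later, Cmin,ss = Cmax,ss·e^(−kτ) ≈ 71.216 × 0.4466 ≈ 31.805 μg/mL.
Trough 31.8 μg/mL vs MEC 2 μg/mL: adequate.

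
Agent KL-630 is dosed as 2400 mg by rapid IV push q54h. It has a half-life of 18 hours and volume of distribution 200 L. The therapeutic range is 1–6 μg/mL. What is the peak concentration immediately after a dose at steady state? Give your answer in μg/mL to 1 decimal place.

13.7 μg/mL

The dosing interval is 3 half-lives, so f = 2^(−3) = 0.125.
At steady state, R = 1/(1 − 0.125) = 8/7.
Single-dose peak C₀ = D/Vd = 2400/200 = 12 μg/mL.
Steady-state peak Cmax,ss = C₀·R = 12 × 8/7 ≈ 13.714 μg/mL.
Peak 13.7 μg/mL vs MTC 6 μg/mL: exceeds toxic threshold.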